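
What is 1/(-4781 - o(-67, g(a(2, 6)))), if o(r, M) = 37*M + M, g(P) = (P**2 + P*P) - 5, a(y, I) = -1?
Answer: -1/4667 ≈ -0.00021427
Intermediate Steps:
g(P) = -5 + 2*P**2 (g(P) = (P**2 + P**2) - 5 = 2*P**2 - 5 = -5 + 2*P**2)
o(r, M) = 38*M
1/(-4781 - o(-67, g(a(2, 6)))) = 1/(-4781 - 38*(-5 + 2*(-1)**2)) = 1/(-4781 - 38*(-5 + 2*1)) = 1/(-4781 - 38*(-5 + 2)) = 1/(-4781 - 38*(-3)) = 1/(-4781 - 1*(-114)) = 1/(-4781 + 114) = 1/(-4667) = -1/4667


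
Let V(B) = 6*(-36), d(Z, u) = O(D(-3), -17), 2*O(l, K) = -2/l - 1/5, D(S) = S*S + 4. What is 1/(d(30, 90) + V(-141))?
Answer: -130/28103 ≈ -0.0046258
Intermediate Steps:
D(S) = 4 + S**2 (D(S) = S**2 + 4 = 4 + S**2)
O(l, K) = -1/10 - 1/l (O(l, K) = (-2/l - 1/5)/2 = (-1/5 - 2/l)/2 = -1/10 - 1/l)
d(Z, u) = -23/130 (d(Z, u) = (-10 - (4 + (-3)**2))/(10*(4 + (-3)**2)) = (-10 - (4 + 9))/(10*(4 + 9)) = (1/10)*(-10 - 1*13)/13 = (1/10)*(1/13)*(-10 - 13) = (1/10)*(1/13)*(-23) = -23/130)
V(B) = -216
1/(d(30, 90) + V(-141)) = 1/(-23/130 - 216) = 1/(-28103/130) = -130/28103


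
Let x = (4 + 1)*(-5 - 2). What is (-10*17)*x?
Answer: 5950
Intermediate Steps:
x = -35 (x = 5*(-7) = -35)
(-10*17)*x = -10*17*(-35) = -170*(-35) = 5950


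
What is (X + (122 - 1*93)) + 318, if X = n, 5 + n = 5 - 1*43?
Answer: 304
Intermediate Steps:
n = -43 (n = -5 + (5 - 1*43) = -5 + (5 - 43) = -5 - 38 = -43)
X = -43
(X + (122 - 1*93)) + 318 = (-43 + (122 - 1*93)) + 318 = (-43 + (122 - 93)) + 318 = (-43 + 29) + 318 = -14 + 318 = 304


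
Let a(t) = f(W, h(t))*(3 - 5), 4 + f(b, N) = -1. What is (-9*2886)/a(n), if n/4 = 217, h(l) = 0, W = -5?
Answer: -12987/5 ≈ -2597.4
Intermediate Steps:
f(b, N) = -5 (f(b, N) = -4 - 1 = -5)
n = 868 (n = 4*217 = 868)
a(t) = 10 (a(t) = -5*(3 - 5) = -5*(-2) = 10)
(-9*2886)/a(n) = -9*2886/10 = -25974*⅒ = -12987/5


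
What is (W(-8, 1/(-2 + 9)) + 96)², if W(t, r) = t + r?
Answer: 380689/49 ≈ 7769.2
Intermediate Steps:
W(t, r) = r + t
(W(-8, 1/(-2 + 9)) + 96)² = ((1/(-2 + 9) - 8) + 96)² = ((1/7 - 8) + 96)² = ((⅐ - 8) + 96)² = (-55/7 + 96)² = (617/7)² = 380689/49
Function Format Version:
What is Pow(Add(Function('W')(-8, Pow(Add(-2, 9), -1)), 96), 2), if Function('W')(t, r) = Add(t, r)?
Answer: Rational(380689, 49) ≈ 7769.2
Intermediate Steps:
Function('W')(t, r) = Add(r, t)
Pow(Add(Function('W')(-8, Pow(Add(-2, 9), -1)), 96), 2) = Pow(Add(Add(Pow(Add(-2, 9), -1), -8), 96), 2) = Pow(Add(Add(Pow(7, -1), -8), 96), 2) = Pow(Add(Add(Rational(1, 7), -8), 96), 2) = Pow(Add(Rational(-55, 7), 96), 2) = Pow(Rational(617, 7), 2) = Rational(380689, 49)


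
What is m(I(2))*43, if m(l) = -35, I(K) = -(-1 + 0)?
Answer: -1505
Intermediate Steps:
I(K) = 1 (I(K) = -1*(-1) = 1)
m(I(2))*43 = -35*43 = -1505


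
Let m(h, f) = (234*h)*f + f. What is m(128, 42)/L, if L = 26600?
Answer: 89859/1900 ≈ 47.294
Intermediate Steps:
m(h, f) = f + 234*f*h (m(h, f) = 234*f*h + f = f + 234*f*h)
m(128, 42)/L = (42*(1 + 234*128))/26600 = (42*(1 + 29952))*(1/26600) = (42*29953)*(1/26600) = 1258026*(1/26600) = 89859/1900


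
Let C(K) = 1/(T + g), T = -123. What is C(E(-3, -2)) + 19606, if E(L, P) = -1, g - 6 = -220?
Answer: 6607221/337 ≈ 19606.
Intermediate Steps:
g = -214 (g = 6 - 220 = -214)
C(K) = -1/337 (C(K) = 1/(-123 - 214) = 1/(-337) = -1/337)
C(E(-3, -2)) + 19606 = -1/337 + 19606 = 6607221/337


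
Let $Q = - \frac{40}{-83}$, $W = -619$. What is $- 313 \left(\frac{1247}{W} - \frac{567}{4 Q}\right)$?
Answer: $\frac{9180377327}{99040} \approx 92694.0$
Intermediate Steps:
$Q = \frac{40}{83}$ ($Q = \left(-40\right) \left(- \frac{1}{83}\right) = \frac{40}{83} \approx 0.48193$)
$- 313 \left(\frac{1247}{W} - \frac{567}{4 Q}\right) = - 313 \left(\frac{1247}{-619} - \frac{567}{4 \cdot \frac{40}{83}}\right) = - 313 \left(1247 \left(- \frac{1}{619}\right) - \frac{567}{\frac{160}{83}}\right) = - 313 \left(- \frac{1247}{619} - \frac{47061}{160}\right) = \left(-313\right) \left(- \frac{29330279}{99040}\right) = \frac{9180377327}{99040}$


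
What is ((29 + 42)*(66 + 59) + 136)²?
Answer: 81198121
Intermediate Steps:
((29 + 42)*(66 + 59) + 136)² = (71*125 + 136)² = (8875 + 136)² = 9011² = 81198121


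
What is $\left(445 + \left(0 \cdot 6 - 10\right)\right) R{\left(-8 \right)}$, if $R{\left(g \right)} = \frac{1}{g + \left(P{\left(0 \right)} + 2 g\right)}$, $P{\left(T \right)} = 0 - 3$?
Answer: $- \frac{145}{9} \approx -16.111$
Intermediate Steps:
$P{\left(T \right)} = -3$
$R{\left(g \right)} = \frac{1}{-3 + 3 g}$ ($R{\left(g \right)} = \frac{1}{g + \left(-3 + 2 g\right)} = \frac{1}{-3 + 3 g}$)
$\left(445 + \left(0 \cdot 6 - 10\right)\right) R{\left(-8 \right)} = \left(445 + \left(0 \cdot 6 - 10\right)\right) \frac{1}{3 \left(-1 - 8\right)} = \left(445 + \left(0 - 10\right)\right) \frac{1}{3 \left(-9\right)} = \left(445 - 10\right) \frac{1}{3} \left(- \frac{1}{9}\right) = 435 \left(- \frac{1}{27}\right) = - \frac{145}{9}$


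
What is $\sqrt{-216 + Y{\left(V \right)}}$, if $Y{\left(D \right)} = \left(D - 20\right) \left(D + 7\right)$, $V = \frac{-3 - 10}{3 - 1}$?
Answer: $\frac{i \sqrt{917}}{2} \approx 15.141 i$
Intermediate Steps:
$V = - \frac{13}{2} \approx -6.5$
$Y{\left(D \right)} = \left(-20 + D\right) \left(7 + D\right)$
$\sqrt{-216 + Y{\left(V \right)}} = \sqrt{-216 - \left(\frac{111}{2} - \frac{169}{4}\right)} = \sqrt{-216 + \left(-140 + \frac{169}{4} + \frac{169}{2}\right)} = \sqrt{-216 - \frac{53}{4}} = \sqrt{- \frac{917}{4}} = \frac{i \sqrt{917}}{2}$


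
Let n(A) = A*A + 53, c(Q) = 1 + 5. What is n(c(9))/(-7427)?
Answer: -89/7427 ≈ -0.011983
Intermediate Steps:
c(Q) = 6
n(A) = 53 + A² (n(A) = A² + 53 = 53 + A²)
n(c(9))/(-7427) = (53 + 6²)/(-7427) = (53 + 36)*(-1/7427) = 89*(-1/7427) = -89/7427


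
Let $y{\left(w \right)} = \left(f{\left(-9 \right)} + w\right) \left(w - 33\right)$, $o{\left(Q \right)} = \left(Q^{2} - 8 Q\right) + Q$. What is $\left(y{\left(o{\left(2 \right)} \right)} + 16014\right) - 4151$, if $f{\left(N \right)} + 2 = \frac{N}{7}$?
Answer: $\frac{87040}{7} \approx 12434.0$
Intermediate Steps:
$f{\left(N \right)} = -2 + \frac{N}{7}$
$o{\left(Q \right)} = Q^{2} - 7 Q$
$y{\left(w \right)} = \left(-33 + w\right) \left(- \frac{23}{7} + w\right)$ ($y{\left(w \right)} = \left(\left(-2 + \frac{1}{7} \left(-9\right)\right) + w\right) \left(w - 33\right) = \left(\left(-2 - \frac{9}{7}\right) + w\right) \left(-33 + w\right) = \left(- \frac{23}{7} + w\right) \left(-33 + w\right) = \left(-33 + w\right) \left(- \frac{23}{7} + w\right)$)
$\left(y{\left(o{\left(2 \right)} \right)} + 16014\right) - 4151 = \left(\left(\frac{759}{7} + \left(2 \left(-7 + 2\right)\right)^{2} - \frac{254 \cdot 2 \left(-7 + 2\right)}{7}\right) + 16014\right) - 4151 = \left(\left(\frac{759}{7} + \left(2 \left(-5\right)\right)^{2} - \frac{254 \cdot 2 \left(-5\right)}{7}\right) + 16014\right) - 4151 = \left(\left(\frac{759}{7} + \left(-10\right)^{2} - - \frac{2540}{7}\right) + 16014\right) - 4151 = \left(\left(\frac{759}{7} + 100 + \frac{2540}{7}\right) + 16014\right) - 4151 = \left(\frac{3999}{7} + 16014\right) - 4151 = \frac{116097}{7} - 4151 = \frac{87040}{7}$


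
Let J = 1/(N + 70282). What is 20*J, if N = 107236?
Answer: 10/88759 ≈ 0.00011266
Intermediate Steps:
J = 1/177518 (J = 1/(107236 + 70282) = 1/177518 ≈ 5.6332e-6)
20*J = 20*(1/177518) = 10/88759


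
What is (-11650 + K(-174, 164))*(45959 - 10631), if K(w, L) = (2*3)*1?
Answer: -411359232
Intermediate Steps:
K(w, L) = 6 (K(w, L) = 6*1 = 6)
(-11650 + K(-174, 164))*(45959 - 10631) = (-11650 + 6)*(45959 - 10631) = -11644*35328 = -411359232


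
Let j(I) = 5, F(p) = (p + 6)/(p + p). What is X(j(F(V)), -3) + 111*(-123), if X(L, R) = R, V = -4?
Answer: -13656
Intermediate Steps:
F(p) = (6 + p)/(2*p) (F(p) = (6 + p)/((2*p)) = (6 + p)*(1/(2*p)) = (6 + p)/(2*p))
X(j(F(V)), -3) + 111*(-123) = -3 + 111*(-123) = -3 - 13653 = -13656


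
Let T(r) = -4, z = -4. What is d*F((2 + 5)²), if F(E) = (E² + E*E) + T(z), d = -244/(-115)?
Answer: 1170712/115 ≈ 10180.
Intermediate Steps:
d = 244/115 (d = -244*(-1/115) = 244/115 ≈ 2.1217)
F(E) = -4 + 2*E² (F(E) = (E² + E*E) - 4 = (E² + E²) - 4 = 2*E² - 4 = -4 + 2*E²)
d*F((2 + 5)²) = 244*(-4 + 2*((2 + 5)²)²)/115 = 244*(-4 + 2*(7²)²)/115 = 244*(-4 + 2*49²)/115 = 244*(-4 + 2*2401)/115 = 244*(-4 + 4802)/115 = (244/115)*4798 = 1170712/115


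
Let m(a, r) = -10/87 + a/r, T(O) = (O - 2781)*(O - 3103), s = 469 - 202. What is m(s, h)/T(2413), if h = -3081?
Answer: -18013/22687498080 ≈ -7.9396e-7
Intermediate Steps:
s = 267
T(O) = (-3103 + O)*(-2781 + O) (T(O) = (-2781 + O)*(-3103 + O) = (-3103 + O)*(-2781 + O))
m(a, r) = -10/87 + a/r (m(a, r) = -10*1/87 + a/r = -10/87 + a/r)
m(s, h)/T(2413) = (-10/87 + 267/(-3081))/(8629443 + 2413**2 - 5884*2413) = (-10/87 + 267*(-1/3081))/(8629443 + 5822569 - 14198092) = (-10/87 - 89/1027)/253920 = -18013/89349*1/253920 = -18013/22687498080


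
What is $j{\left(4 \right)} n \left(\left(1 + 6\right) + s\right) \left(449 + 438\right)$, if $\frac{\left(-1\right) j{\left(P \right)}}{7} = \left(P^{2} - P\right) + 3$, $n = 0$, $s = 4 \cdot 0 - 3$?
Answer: $0$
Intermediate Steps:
$s = -3$ ($s = 0 - 3 = -3$)
$j{\left(P \right)} = -21 - 7 P^{2} + 7 P$ ($j{\left(P \right)} = - 7 \left(\left(P^{2} - P\right) + 3\right) = - 7 \left(3 + P^{2} - P\right) = -21 - 7 P^{2} + 7 P$)
$j{\left(4 \right)} n \left(\left(1 + 6\right) + s\right) \left(449 + 438\right) = \left(-21 - 7 \cdot 4^{2} + 7 \cdot 4\right) 0 \left(\left(1 + 6\right) - 3\right) \left(449 + 438\right) = \left(-21 - 112 + 28\right) 0 \left(7 - 3\right) 887 = \left(-21 - 112 + 28\right) 0 \cdot 4 \cdot 887 = \left(-105\right) 0 \cdot 4 \cdot 887 = 0 \cdot 4 \cdot 887 = 0 \cdot 887 = 0$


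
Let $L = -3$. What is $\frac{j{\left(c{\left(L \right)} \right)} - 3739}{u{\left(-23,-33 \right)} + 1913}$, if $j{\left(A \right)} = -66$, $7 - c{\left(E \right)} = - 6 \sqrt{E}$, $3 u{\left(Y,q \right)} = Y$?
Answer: $- \frac{11415}{5716} \approx -1.997$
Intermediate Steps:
$u{\left(Y,q \right)} = \frac{Y}{3}$
$c{\left(E \right)} = 7 + 6 \sqrt{E}$ ($c{\left(E \right)} = 7 - - 6 \sqrt{E} = 7 + 6 \sqrt{E}$)
$\frac{j{\left(c{\left(L \right)} \right)} - 3739}{u{\left(-23,-33 \right)} + 1913} = \frac{-66 - 3739}{\frac{1}{3} \left(-23\right) + 1913} = - \frac{3805}{- \frac{23}{3} + 1913} = - \frac{3805}{\frac{5716}{3}} = \left(-3805\right) \frac{3}{5716} = - \frac{11415}{5716}$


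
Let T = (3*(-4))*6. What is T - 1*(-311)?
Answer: 239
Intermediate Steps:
T = -72 (T = -12*6 = -72)
T - 1*(-311) = -72 - 1*(-311) = -72 + 311 = 239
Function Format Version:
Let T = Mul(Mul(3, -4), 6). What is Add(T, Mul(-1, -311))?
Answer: 239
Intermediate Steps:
T = -72 (T = Mul(-12, 6) = -72)
Add(T, Mul(-1, -311)) = Add(-72, Mul(-1, -311)) = Add(-72, 311) = 239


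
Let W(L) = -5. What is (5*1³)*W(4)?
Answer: -25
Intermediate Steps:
(5*1³)*W(4) = (5*1³)*(-5) = (5*1)*(-5) = 5*(-5) = -25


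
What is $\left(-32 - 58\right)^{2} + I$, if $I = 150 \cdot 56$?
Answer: $16500$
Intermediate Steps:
$I = 8400$
$\left(-32 - 58\right)^{2} + I = \left(-32 - 58\right)^{2} + 8400 = \left(-90\right)^{2} + 8400 = 8100 + 8400 = 16500$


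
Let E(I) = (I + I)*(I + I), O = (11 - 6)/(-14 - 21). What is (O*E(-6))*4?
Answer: -576/7 ≈ -82.286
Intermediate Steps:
O = -⅐ (O = 5/(-35) = 5*(-1/35) = -⅐ ≈ -0.14286)
E(I) = 4*I² (E(I) = (2*I)*(2*I) = 4*I²)
(O*E(-6))*4 = -4*(-6)²/7*4 = -4*36/7*4 = -⅐*144*4 = -144/7*4 = -576/7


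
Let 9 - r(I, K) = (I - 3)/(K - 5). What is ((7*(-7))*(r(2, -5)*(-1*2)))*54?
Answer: 235494/5 ≈ 47099.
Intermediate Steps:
r(I, K) = 9 - (-3 + I)/(-5 + K) (r(I, K) = 9 - (I - 3)/(K - 5) = 9 - (-3 + I)/(-5 + K))
((7*(-7))*(r(2, -5)*(-1*2)))*54 = ((7*(-7))*(((-42 - 1*2 + 9*(-5))/(-5 - 5))*(-1*2)))*54 = -49*(-42 - 2 - 45)/(-10)*(-2)*54 = -49*(-⅒*(-89))*(-2)*54 = -4361*(-2)/10*54 = -49*(-89/5)*54 = (4361/5)*54 = 235494/5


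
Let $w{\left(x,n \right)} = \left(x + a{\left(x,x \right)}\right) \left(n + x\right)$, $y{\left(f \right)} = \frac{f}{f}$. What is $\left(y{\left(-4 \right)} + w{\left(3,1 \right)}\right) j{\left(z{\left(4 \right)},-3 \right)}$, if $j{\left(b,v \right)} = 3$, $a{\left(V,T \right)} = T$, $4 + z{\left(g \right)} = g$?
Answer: $75$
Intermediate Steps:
$z{\left(g \right)} = -4 + g$
$y{\left(f \right)} = 1$
$w{\left(x,n \right)} = 2 x \left(n + x\right)$ ($w{\left(x,n \right)} = \left(x + x\right) \left(n + x\right) = 2 x \left(n + x\right)$)
$\left(y{\left(-4 \right)} + w{\left(3,1 \right)}\right) j{\left(z{\left(4 \right)},-3 \right)} = \left(1 + 2 \cdot 3 \left(1 + 3\right)\right) 3 = \left(1 + 2 \cdot 3 \cdot 4\right) 3 = \left(1 + 24\right) 3 = 25 \cdot 3 = 75$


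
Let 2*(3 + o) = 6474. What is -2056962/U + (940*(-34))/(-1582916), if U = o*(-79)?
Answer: 136006808073/16850536549 ≈ 8.0714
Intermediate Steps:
o = 3234 (o = -3 + (1/2)*6474 = -3 + 3237 = 3234)
U = -255486 (U = 3234*(-79) = -255486)
-2056962/U + (940*(-34))/(-1582916) = -2056962/(-255486) + (940*(-34))/(-1582916) = -2056962*(-1/255486) - 31960*(-1/1582916) = 342827/42581 + 7990/395729 = 136006808073/16850536549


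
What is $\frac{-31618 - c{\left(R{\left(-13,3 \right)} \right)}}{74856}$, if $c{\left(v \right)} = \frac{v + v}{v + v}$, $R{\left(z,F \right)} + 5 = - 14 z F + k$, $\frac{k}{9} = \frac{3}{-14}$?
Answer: $- \frac{31619}{74856} \approx -0.4224$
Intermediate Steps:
$k = - \frac{27}{14}$ ($k = 9 \frac{3}{-14} = 9 \cdot 3 \left(- \frac{1}{14}\right) = 9 \left(- \frac{3}{14}\right) = - \frac{27}{14} \approx -1.9286$)
$R{\left(z,F \right)} = - \frac{97}{14} - 14 F z$ ($R{\left(z,F \right)} = -5 + \left(- 14 z F - \frac{27}{14}\right) = -5 - \left(\frac{27}{14} + 14 F z\right) = - \frac{97}{14} - 14 F z$)
$c{\left(v \right)} = 1$ ($c{\left(v \right)} = \frac{2 v}{2 v} = 2 v \frac{1}{2 v} = 1$)
$\frac{-31618 - c{\left(R{\left(-13,3 \right)} \right)}}{74856} = \frac{-31618 - 1}{74856} = \left(-31618 - 1\right) \frac{1}{74856} = \left(-31619\right) \frac{1}{74856} = - \frac{31619}{74856}$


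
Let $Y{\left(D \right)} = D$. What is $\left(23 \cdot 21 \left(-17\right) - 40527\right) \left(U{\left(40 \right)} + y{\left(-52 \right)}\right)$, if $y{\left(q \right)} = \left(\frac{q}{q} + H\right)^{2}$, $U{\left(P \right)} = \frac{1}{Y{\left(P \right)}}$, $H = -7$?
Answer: $- \frac{35115729}{20} \approx -1.7558 \cdot 10^{6}$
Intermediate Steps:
$U{\left(P \right)} = \frac{1}{P}$
$y{\left(q \right)} = 36$ ($y{\left(q \right)} = \left(\frac{q}{q} - 7\right)^{2} = \left(1 - 7\right)^{2} = \left(-6\right)^{2} = 36$)
$\left(23 \cdot 21 \left(-17\right) - 40527\right) \left(U{\left(40 \right)} + y{\left(-52 \right)}\right) = \left(23 \cdot 21 \left(-17\right) - 40527\right) \left(\frac{1}{40} + 36\right) = \left(483 \left(-17\right) - 40527\right) \left(\frac{1}{40} + 36\right) = \left(-8211 - 40527\right) \frac{1441}{40} = \left(-48738\right) \frac{1441}{40} = - \frac{35115729}{20}$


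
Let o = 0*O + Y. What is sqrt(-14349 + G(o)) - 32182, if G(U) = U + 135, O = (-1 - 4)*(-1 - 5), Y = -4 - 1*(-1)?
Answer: -32182 + I*sqrt(14217) ≈ -32182.0 + 119.24*I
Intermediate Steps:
Y = -3 (Y = -4 + 1 = -3)
O = 30 (O = -5*(-6) = 30)
o = -3 (o = 0*30 - 3 = 0 - 3 = -3)
G(U) = 135 + U
sqrt(-14349 + G(o)) - 32182 = sqrt(-14349 + (135 - 3)) - 32182 = sqrt(-14349 + 132) - 32182 = sqrt(-14217) - 32182 = I*sqrt(14217) - 32182 = -32182 + I*sqrt(14217)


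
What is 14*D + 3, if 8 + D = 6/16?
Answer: -415/4 ≈ -103.75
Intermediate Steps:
D = -61/8 (D = -8 + 6/16 = -8 + 6*(1/16) = -8 + 3/8 = -61/8 ≈ -7.6250)
14*D + 3 = 14*(-61/8) + 3 = -427/4 + 3 = -415/4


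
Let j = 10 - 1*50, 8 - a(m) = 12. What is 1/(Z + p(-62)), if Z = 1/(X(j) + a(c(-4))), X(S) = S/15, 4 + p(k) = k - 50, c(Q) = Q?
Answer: -20/2323 ≈ -0.0086096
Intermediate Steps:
a(m) = -4 (a(m) = 8 - 1*12 = 8 - 12 = -4)
j = -40 (j = 10 - 50 = -40)
p(k) = -54 + k (p(k) = -4 + (k - 50) = -4 + (-50 + k) = -54 + k)
X(S) = S/15 (X(S) = S*(1/15) = S/15)
Z = -3/20 (Z = 1/((1/15)*(-40) - 4) = 1/(-8/3 - 4) = 1/(-20/3) = -3/20 ≈ -0.15000)
1/(Z + p(-62)) = 1/(-3/20 + (-54 - 62)) = 1/(-3/20 - 116) = 1/(-2323/20) = -20/2323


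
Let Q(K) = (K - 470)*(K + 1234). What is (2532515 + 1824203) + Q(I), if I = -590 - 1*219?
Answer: 3813143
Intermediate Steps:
I = -809 (I = -590 - 219 = -809)
Q(K) = (-470 + K)*(1234 + K)
(2532515 + 1824203) + Q(I) = (2532515 + 1824203) + (-579980 + (-809)² + 764*(-809)) = 4356718 + (-579980 + 654481 - 618076) = 4356718 - 543575 = 3813143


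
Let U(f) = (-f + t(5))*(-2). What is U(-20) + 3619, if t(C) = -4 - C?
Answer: 3597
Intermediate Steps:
U(f) = 18 + 2*f (U(f) = (-f + (-4 - 1*5))*(-2) = (-f + (-4 - 5))*(-2) = (-f - 9)*(-2) = (-9 - f)*(-2) = 18 + 2*f)
U(-20) + 3619 = (18 + 2*(-20)) + 3619 = (18 - 40) + 3619 = -22 + 3619 = 3597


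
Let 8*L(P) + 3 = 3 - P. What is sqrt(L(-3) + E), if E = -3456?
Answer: I*sqrt(55290)/4 ≈ 58.785*I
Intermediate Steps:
L(P) = -P/8 (L(P) = -3/8 + (3 - P)/8 = -3/8 + (3/8 - P/8) = -P/8)
sqrt(L(-3) + E) = sqrt(-1/8*(-3) - 3456) = sqrt(3/8 - 3456) = sqrt(-27645/8) = I*sqrt(55290)/4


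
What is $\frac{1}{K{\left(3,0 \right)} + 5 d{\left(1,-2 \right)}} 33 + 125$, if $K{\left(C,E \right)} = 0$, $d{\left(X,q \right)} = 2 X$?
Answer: $\frac{1283}{10} \approx 128.3$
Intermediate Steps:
$\frac{1}{K{\left(3,0 \right)} + 5 d{\left(1,-2 \right)}} 33 + 125 = \frac{1}{0 + 5 \cdot 2 \cdot 1} \cdot 33 + 125 = \frac{1}{0 + 5 \cdot 2} \cdot 33 + 125 = \frac{1}{0 + 10} \cdot 33 + 125 = \frac{1}{10} \cdot 33 + 125 = \frac{33}{10} + 125 = \frac{1283}{10}$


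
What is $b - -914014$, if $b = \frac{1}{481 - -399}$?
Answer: $\frac{804332321}{880} \approx 9.1401 \cdot 10^{5}$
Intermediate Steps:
$b = \frac{1}{880}$ ($b = \frac{1}{481 + 399} = \frac{1}{880} \approx 0.0011364$)
$b - -914014 = \frac{1}{880} - -914014 = \frac{1}{880} + 914014 = \frac{804332321}{880}$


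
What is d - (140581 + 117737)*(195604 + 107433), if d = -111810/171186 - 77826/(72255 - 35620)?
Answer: -4812985970564605973/61484305 ≈ -7.8280e+10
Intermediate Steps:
d = -170773343/61484305 (d = -111810*1/171186 - 77826/36635 = -18635/28531 - 77826*1/36635 = -18635/28531 - 4578/2155 = -170773343/61484305 ≈ -2.7775)
d - (140581 + 117737)*(195604 + 107433) = -170773343/61484305 - (140581 + 117737)*(195604 + 107433) = -170773343/61484305 - 258318*303037 = -170773343/61484305 - 1*78279911766 = -170773343/61484305 - 78279911766 = -4812985970564605973/61484305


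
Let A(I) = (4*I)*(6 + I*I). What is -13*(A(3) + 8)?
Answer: -2444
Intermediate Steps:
A(I) = 4*I*(6 + I**2) (A(I) = (4*I)*(6 + I**2) = 4*I*(6 + I**2))
-13*(A(3) + 8) = -13*(4*3*(6 + 3**2) + 8) = -13*(4*3*(6 + 9) + 8) = -13*(4*3*15 + 8) = -13*(180 + 8) = -13*188 = -2444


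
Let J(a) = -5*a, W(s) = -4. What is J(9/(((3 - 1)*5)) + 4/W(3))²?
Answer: ¼ ≈ 0.25000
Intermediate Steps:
J(9/(((3 - 1)*5)) + 4/W(3))² = (-5*(9/(((3 - 1)*5)) + 4/(-4)))² = (-5*(9/((2*5)) + 4*(-¼)))² = (-5*(9/10 - 1))² = (-5*(-⅒))² = (½)² = ¼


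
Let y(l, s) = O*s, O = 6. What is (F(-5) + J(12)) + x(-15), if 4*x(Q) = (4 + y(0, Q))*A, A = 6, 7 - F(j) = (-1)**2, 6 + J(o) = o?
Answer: -117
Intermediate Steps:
J(o) = -6 + o
F(j) = 6 (F(j) = 7 - 1*(-1)**2 = 7 - 1*1 = 7 - 1 = 6)
y(l, s) = 6*s
x(Q) = 6 + 9*Q (x(Q) = ((4 + 6*Q)*6)/4 = (24 + 36*Q)/4 = 6 + 9*Q)
(F(-5) + J(12)) + x(-15) = (6 + (-6 + 12)) + (6 + 9*(-15)) = (6 + 6) + (6 - 135) = 12 - 129 = -117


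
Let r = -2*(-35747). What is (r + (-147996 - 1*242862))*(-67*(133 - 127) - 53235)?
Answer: 17129726868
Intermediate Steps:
r = 71494
(r + (-147996 - 1*242862))*(-67*(133 - 127) - 53235) = (71494 + (-147996 - 1*242862))*(-67*(133 - 127) - 53235) = (71494 + (-147996 - 242862))*(-67*6 - 53235) = (71494 - 390858)*(-402 - 53235) = -319364*(-53637) = 17129726868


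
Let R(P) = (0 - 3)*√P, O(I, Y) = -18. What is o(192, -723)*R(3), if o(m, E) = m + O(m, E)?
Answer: -522*√3 ≈ -904.13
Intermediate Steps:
o(m, E) = -18 + m (o(m, E) = m - 18 = -18 + m)
R(P) = -3*√P
o(192, -723)*R(3) = (-18 + 192)*(-3*√3) = 174*(-3*√3) = -522*√3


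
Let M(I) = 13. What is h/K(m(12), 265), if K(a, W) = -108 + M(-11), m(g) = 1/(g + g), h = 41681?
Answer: -41681/95 ≈ -438.75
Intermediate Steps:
m(g) = 1/(2*g)
K(a, W) = -95 (K(a, W) = -108 + 13 = -95)
h/K(m(12), 265) = 41681/(-95) = 41681*(-1/95) = -41681/95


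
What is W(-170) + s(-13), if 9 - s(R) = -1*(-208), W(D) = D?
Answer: -369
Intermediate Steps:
s(R) = -199 (s(R) = 9 - (-1)*(-208) = 9 - 1*208 = 9 - 208 = -199)
W(-170) + s(-13) = -170 - 199 = -369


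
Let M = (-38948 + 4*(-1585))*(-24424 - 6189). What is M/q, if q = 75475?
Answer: 1386401544/75475 ≈ 18369.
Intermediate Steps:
M = 1386401544 (M = (-38948 - 6340)*(-30613) = -45288*(-30613) = 1386401544)
M/q = 1386401544/75475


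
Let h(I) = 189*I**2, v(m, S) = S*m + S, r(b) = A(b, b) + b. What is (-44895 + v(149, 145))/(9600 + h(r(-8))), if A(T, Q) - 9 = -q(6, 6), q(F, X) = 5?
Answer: -7715/4208 ≈ -1.8334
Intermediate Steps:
A(T, Q) = 4 (A(T, Q) = 9 - 1*5 = 9 - 5 = 4)
r(b) = 4 + b
v(m, S) = S + S*m
(-44895 + v(149, 145))/(9600 + h(r(-8))) = (-44895 + 145*(1 + 149))/(9600 + 189*(4 - 8)**2) = (-44895 + 145*150)/(9600 + 189*(-4)**2) = (-44895 + 21750)/(9600 + 189*16) = -23145/(9600 + 3024) = -23145/12624 = -23145*1/12624 = -7715/4208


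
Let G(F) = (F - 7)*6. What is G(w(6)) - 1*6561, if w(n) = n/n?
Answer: -6597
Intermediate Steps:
w(n) = 1
G(F) = -42 + 6*F (G(F) = (-7 + F)*6 = -42 + 6*F)
G(w(6)) - 1*6561 = (-42 + 6*1) - 1*6561 = (-42 + 6) - 6561 = -36 - 6561 = -6597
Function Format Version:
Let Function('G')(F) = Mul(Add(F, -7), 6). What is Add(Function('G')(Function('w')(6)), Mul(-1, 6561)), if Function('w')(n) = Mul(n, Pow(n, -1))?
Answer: -6597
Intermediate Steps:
Function('w')(n) = 1
Function('G')(F) = Add(-42, Mul(6, F)) (Function('G')(F) = Mul(Add(-7, F), 6) = Add(-42, Mul(6, F)))
Add(Function('G')(Function('w')(6)), Mul(-1, 6561)) = Add(Add(-42, Mul(6, 1)), Mul(-1, 6561)) = Add(Add(-42, 6), -6561) = Add(-36, -6561) = -6597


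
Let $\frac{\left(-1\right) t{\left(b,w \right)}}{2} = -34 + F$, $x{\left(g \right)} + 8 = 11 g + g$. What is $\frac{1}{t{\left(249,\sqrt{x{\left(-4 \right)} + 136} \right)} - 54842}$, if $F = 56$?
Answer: $- \frac{1}{54886} \approx -1.822 \cdot 10^{-5}$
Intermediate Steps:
$x{\left(g \right)} = -8 + 12 g$ ($x{\left(g \right)} = -8 + \left(11 g + g\right) = -8 + 12 g$)
$t{\left(b,w \right)} = -44$ ($t{\left(b,w \right)} = - 2 \left(-34 + 56\right) = \left(-2\right) 22 = -44$)
$\frac{1}{t{\left(249,\sqrt{x{\left(-4 \right)} + 136} \right)} - 54842} = \frac{1}{-44 - 54842} = \frac{1}{-54886} = - \frac{1}{54886}$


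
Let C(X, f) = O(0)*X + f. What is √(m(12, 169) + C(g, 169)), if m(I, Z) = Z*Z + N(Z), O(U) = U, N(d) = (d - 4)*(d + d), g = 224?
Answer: 130*√5 ≈ 290.69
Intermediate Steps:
N(d) = 2*d*(-4 + d) (N(d) = (-4 + d)*(2*d) = 2*d*(-4 + d))
m(I, Z) = Z² + 2*Z*(-4 + Z) (m(I, Z) = Z*Z + 2*Z*(-4 + Z) = Z² + 2*Z*(-4 + Z))
C(X, f) = f (C(X, f) = 0*X + f = 0 + f = f)
√(m(12, 169) + C(g, 169)) = √(169*(-8 + 3*169) + 169) = √(169*(-8 + 507) + 169) = √(169*499 + 169) = √(84331 + 169) = √84500 = 130*√5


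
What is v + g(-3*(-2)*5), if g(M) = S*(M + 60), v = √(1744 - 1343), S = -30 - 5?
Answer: -3150 + √401 ≈ -3130.0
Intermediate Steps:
S = -35
v = √401 ≈ 20.025
g(M) = -2100 - 35*M (g(M) = -35*(M + 60) = -35*(60 + M) = -2100 - 35*M)
v + g(-3*(-2)*5) = √401 + (-2100 - 35*(-3*(-2))*5) = √401 + (-2100 - 210*5) = √401 + (-2100 - 35*30) = √401 + (-2100 - 1050) = √401 - 3150 = -3150 + √401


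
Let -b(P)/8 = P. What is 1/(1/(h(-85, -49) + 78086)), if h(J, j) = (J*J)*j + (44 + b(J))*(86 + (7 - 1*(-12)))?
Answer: -199919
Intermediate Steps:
b(P) = -8*P
h(J, j) = 4620 - 840*J + j*J**2 (h(J, j) = (J*J)*j + (44 - 8*J)*(86 + (7 - 1*(-12))) = J**2*j + (44 - 8*J)*(86 + (7 + 12)) = j*J**2 + (44 - 8*J)*(86 + 19) = j*J**2 + (44 - 8*J)*105 = j*J**2 + (4620 - 840*J) = 4620 - 840*J + j*J**2)
1/(1/(h(-85, -49) + 78086)) = 1/(1/((4620 - 840*(-85) - 49*(-85)**2) + 78086)) = 1/(1/((4620 + 71400 - 49*7225) + 78086)) = 1/(1/((4620 + 71400 - 354025) + 78086)) = 1/(1/(-278005 + 78086)) = 1/(1/(-199919)) = 1/(-1/199919) = -199919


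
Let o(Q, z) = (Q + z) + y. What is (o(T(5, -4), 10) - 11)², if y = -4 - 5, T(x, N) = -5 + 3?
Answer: 144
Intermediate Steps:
T(x, N) = -2
y = -9
o(Q, z) = -9 + Q + z (o(Q, z) = (Q + z) - 9 = -9 + Q + z)
(o(T(5, -4), 10) - 11)² = ((-9 - 2 + 10) - 11)² = (-1 - 11)² = (-12)² = 144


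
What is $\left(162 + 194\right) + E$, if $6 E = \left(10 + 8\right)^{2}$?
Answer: $410$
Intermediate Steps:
$E = 54$ ($E = \frac{\left(10 + 8\right)^{2}}{6} = \frac{18^{2}}{6} = \frac{1}{6} \cdot 324 = 54$)
$\left(162 + 194\right) + E = \left(162 + 194\right) + 54 = 356 + 54 = 410$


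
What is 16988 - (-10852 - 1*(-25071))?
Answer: 2769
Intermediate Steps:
16988 - (-10852 - 1*(-25071)) = 16988 - (-10852 + 25071) = 16988 - 1*14219 = 16988 - 14219 = 2769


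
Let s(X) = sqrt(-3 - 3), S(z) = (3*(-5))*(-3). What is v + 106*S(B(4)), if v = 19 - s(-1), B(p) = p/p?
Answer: 4789 - I*sqrt(6) ≈ 4789.0 - 2.4495*I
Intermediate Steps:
B(p) = 1
S(z) = 45 (S(z) = -15*(-3) = 45)
s(X) = I*sqrt(6) (s(X) = sqrt(-6) = I*sqrt(6))
v = 19 - I*sqrt(6) ≈ 19.0 - 2.4495*I
v + 106*S(B(4)) = (19 - I*sqrt(6)) + 106*45 = (19 - I*sqrt(6)) + 4770 = 4789 - I*sqrt(6)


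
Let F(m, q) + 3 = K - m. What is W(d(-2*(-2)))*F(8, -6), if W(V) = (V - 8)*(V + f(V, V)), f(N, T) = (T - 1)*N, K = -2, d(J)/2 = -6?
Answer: 37440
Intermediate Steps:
d(J) = -12 (d(J) = 2*(-6) = -12)
f(N, T) = N*(-1 + T) (f(N, T) = (-1 + T)*N = N*(-1 + T))
W(V) = (-8 + V)*(V + V*(-1 + V)) (W(V) = (V - 8)*(V + V*(-1 + V)) = (-8 + V)*(V + V*(-1 + V)))
F(m, q) = -5 - m (F(m, q) = -3 + (-2 - m) = -5 - m)
W(d(-2*(-2)))*F(8, -6) = ((-12)²*(-8 - 12))*(-5 - 1*8) = (144*(-20))*(-5 - 8) = -2880*(-13) = 37440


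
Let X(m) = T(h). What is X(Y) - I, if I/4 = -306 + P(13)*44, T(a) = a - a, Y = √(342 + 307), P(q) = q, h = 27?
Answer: -1064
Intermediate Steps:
Y = √649 ≈ 25.475
T(a) = 0
X(m) = 0
I = 1064 (I = 4*(-306 + 13*44) = 4*(-306 + 572) = 4*266 = 1064)
X(Y) - I = 0 - 1*1064 = 0 - 1064 = -1064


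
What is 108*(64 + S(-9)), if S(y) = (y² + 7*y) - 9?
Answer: 7884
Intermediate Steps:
S(y) = -9 + y² + 7*y
108*(64 + S(-9)) = 108*(64 + (-9 + (-9)² + 7*(-9))) = 108*(64 + (-9 + 81 - 63)) = 108*(64 + 9) = 108*73 = 7884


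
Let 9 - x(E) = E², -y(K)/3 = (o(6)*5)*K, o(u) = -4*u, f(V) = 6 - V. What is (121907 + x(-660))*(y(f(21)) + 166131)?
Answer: -50418743004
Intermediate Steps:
y(K) = 360*K (y(K) = -3*-4*6*5*K = -3*(-24*5)*K = -(-360)*K = 360*K)
x(E) = 9 - E²
(121907 + x(-660))*(y(f(21)) + 166131) = (121907 + (9 - 1*(-660)²))*(360*(6 - 1*21) + 166131) = (121907 + (9 - 1*435600))*(360*(6 - 21) + 166131) = (121907 + (9 - 435600))*(360*(-15) + 166131) = (121907 - 435591)*(-5400 + 166131) = -313684*160731 = -50418743004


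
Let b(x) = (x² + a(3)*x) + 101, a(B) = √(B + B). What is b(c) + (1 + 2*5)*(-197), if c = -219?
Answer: 45895 - 219*√6 ≈ 45359.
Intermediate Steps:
a(B) = √2*√B (a(B) = √(2*B) = √2*√B)
b(x) = 101 + x² + x*√6 (b(x) = (x² + (√2*√3)*x) + 101 = (x² + √6*x) + 101 = (x² + x*√6) + 101 = 101 + x² + x*√6)
b(c) + (1 + 2*5)*(-197) = (101 + (-219)² - 219*√6) + (1 + 2*5)*(-197) = (101 + 47961 - 219*√6) + (1 + 10)*(-197) = (48062 - 219*√6) + 11*(-197) = (48062 - 219*√6) - 2167 = 45895 - 219*√6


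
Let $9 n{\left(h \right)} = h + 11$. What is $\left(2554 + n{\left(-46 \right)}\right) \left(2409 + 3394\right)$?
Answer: $\frac{133184653}{9} \approx 1.4798 \cdot 10^{7}$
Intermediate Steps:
$n{\left(h \right)} = \frac{11}{9} + \frac{h}{9}$ ($n{\left(h \right)} = \frac{h + 11}{9} = \frac{11 + h}{9} = \frac{11}{9} + \frac{h}{9}$)
$\left(2554 + n{\left(-46 \right)}\right) \left(2409 + 3394\right) = \left(2554 + \left(\frac{11}{9} + \frac{1}{9} \left(-46\right)\right)\right) \left(2409 + 3394\right) = \left(2554 + \left(\frac{11}{9} - \frac{46}{9}\right)\right) 5803 = \left(2554 - \frac{35}{9}\right) 5803 = \frac{22951}{9} \cdot 5803 = \frac{133184653}{9}$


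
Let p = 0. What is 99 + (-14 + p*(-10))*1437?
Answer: -20019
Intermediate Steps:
99 + (-14 + p*(-10))*1437 = 99 + (-14 + 0*(-10))*1437 = 99 + (-14 + 0)*1437 = 99 - 14*1437 = 99 - 20118 = -20019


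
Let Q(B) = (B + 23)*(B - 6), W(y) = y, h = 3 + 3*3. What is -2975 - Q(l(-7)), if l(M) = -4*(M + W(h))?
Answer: -2897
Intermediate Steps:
h = 12 (h = 3 + 9 = 12)
l(M) = -48 - 4*M (l(M) = -4*(M + 12) = -4*(12 + M) = -48 - 4*M)
Q(B) = (-6 + B)*(23 + B) (Q(B) = (23 + B)*(-6 + B) = (-6 + B)*(23 + B))
-2975 - Q(l(-7)) = -2975 - (-138 + (-48 - 4*(-7))² + 17*(-48 - 4*(-7))) = -2975 - (-138 + (-48 + 28)² + 17*(-48 + 28)) = -2975 - (-138 + (-20)² + 17*(-20)) = -2975 - (-138 + 400 - 340) = -2975 - 1*(-78) = -2975 + 78 = -2897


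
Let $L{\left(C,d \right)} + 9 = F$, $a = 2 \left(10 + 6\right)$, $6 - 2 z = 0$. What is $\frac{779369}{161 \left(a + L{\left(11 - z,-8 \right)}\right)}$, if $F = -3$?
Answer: $\frac{779369}{3220} \approx 242.04$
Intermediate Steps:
$z = 3$ ($z = 3 - 0 = 3 + 0 = 3$)
$a = 32$ ($a = 2 \cdot 16 = 32$)
$L{\left(C,d \right)} = -12$ ($L{\left(C,d \right)} = -9 - 3 = -12$)
$\frac{779369}{161 \left(a + L{\left(11 - z,-8 \right)}\right)} = \frac{779369}{161 \left(32 - 12\right)} = \frac{779369}{161 \cdot 20} = \frac{779369}{3220}$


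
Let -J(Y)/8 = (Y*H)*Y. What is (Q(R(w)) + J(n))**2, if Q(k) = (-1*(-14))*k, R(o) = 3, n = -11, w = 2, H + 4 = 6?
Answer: 3587236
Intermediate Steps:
H = 2 (H = -4 + 6 = 2)
J(Y) = -16*Y**2 (J(Y) = -8*Y*2*Y = -8*2*Y*Y = -16*Y**2)
Q(k) = 14*k
(Q(R(w)) + J(n))**2 = (14*3 - 16*(-11)**2)**2 = (42 - 16*121)**2 = (42 - 1936)**2 = (-1894)**2 = 3587236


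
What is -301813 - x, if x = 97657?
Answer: -399470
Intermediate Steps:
-301813 - x = -301813 - 1*97657 = -301813 - 97657 = -399470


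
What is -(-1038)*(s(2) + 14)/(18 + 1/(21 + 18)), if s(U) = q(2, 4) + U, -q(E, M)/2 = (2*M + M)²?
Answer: -11011104/703 ≈ -15663.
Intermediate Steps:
q(E, M) = -18*M² (q(E, M) = -2*(2*M + M)² = -2*9*M² = -18*M²)
s(U) = -288 + U (s(U) = -18*4² + U = -18*16 + U = -288 + U)
-(-1038)*(s(2) + 14)/(18 + 1/(21 + 18)) = -(-1038)*((-288 + 2) + 14)/(18 + 1/(21 + 18)) = -(-1038)*(-286 + 14)/(18 + 1/39) = -(-1038)*(-272/(18 + 1/39)) = -(-1038)*(-272/703/39) = -(-1038)*(-272*39/703) = -(-1038)*(-10608)/703 = -1*11011104/703 = -11011104/703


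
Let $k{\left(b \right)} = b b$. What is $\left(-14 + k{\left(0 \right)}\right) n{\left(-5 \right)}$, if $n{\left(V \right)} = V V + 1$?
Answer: $-364$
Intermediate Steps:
$k{\left(b \right)} = b^{2}$
$n{\left(V \right)} = 1 + V^{2}$ ($n{\left(V \right)} = V^{2} + 1 = 1 + V^{2}$)
$\left(-14 + k{\left(0 \right)}\right) n{\left(-5 \right)} = \left(-14 + 0^{2}\right) \left(1 + \left(-5\right)^{2}\right) = \left(-14 + 0\right) \left(1 + 25\right) = \left(-14\right) 26 = -364$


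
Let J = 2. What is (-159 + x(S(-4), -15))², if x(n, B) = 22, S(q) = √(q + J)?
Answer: 18769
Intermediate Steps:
S(q) = √(2 + q) (S(q) = √(q + 2) = √(2 + q))
(-159 + x(S(-4), -15))² = (-159 + 22)² = (-137)² = 18769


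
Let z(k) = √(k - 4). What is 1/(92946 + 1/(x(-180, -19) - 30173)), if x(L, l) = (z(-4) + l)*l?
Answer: 82606522601660/7677945846962984209 - 38*I*√2/7677945846962984209 ≈ 1.0759e-5 - 6.9993e-18*I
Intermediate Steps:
z(k) = √(-4 + k)
x(L, l) = l*(l + 2*I*√2) (x(L, l) = (√(-4 - 4) + l)*l = (√(-8) + l)*l = (2*I*√2 + l)*l = (l + 2*I*√2)*l = l*(l + 2*I*√2))
1/(92946 + 1/(x(-180, -19) - 30173)) = 1/(92946 + 1/(-19*(-19 + 2*I*√2) - 30173)) = 1/(92946 + 1/((361 - 38*I*√2) - 30173)) = 1/(92946 + 1/(-29812 - 38*I*√2))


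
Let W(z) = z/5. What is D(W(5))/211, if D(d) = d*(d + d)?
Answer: 2/211 ≈ 0.0094787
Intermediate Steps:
W(z) = z/5 (W(z) = z*(⅕) = z/5)
D(d) = 2*d² (D(d) = d*(2*d) = 2*d²)
D(W(5))/211 = (2*((⅕)*5)²)/211 = (2*1²)*(1/211) = (2*1)*(1/211) = 2*(1/211) = 2/211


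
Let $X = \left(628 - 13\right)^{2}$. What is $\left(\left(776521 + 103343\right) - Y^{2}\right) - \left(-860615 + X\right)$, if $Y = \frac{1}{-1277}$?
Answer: $\frac{2221467103165}{1630729} \approx 1.3623 \cdot 10^{6}$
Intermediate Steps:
$Y = - \frac{1}{1277} \approx -0.00078308$
$X = 378225$ ($X = 615^{2} = 378225$)
$\left(\left(776521 + 103343\right) - Y^{2}\right) - \left(-860615 + X\right) = \left(\left(776521 + 103343\right) - \left(- \frac{1}{1277}\right)^{2}\right) - \left(-860615 + 378225\right) = \left(879864 - \frac{1}{1630729}\right) - -482390 = \left(879864 - \frac{1}{1630729}\right) + 482390 = \frac{1434819740855}{1630729} + 482390 = \frac{2221467103165}{1630729}$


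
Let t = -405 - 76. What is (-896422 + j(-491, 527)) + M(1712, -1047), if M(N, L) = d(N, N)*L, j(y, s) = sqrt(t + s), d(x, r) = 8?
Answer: -904798 + sqrt(46) ≈ -9.0479e+5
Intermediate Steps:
t = -481
j(y, s) = sqrt(-481 + s)
M(N, L) = 8*L
(-896422 + j(-491, 527)) + M(1712, -1047) = (-896422 + sqrt(-481 + 527)) + 8*(-1047) = (-896422 + sqrt(46)) - 8376 = -904798 + sqrt(46)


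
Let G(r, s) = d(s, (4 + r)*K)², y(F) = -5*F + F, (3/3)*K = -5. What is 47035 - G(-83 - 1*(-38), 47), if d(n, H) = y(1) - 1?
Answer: 47010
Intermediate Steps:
K = -5
y(F) = -4*F
d(n, H) = -5 (d(n, H) = -4*1 - 1 = -4 - 1 = -5)
G(r, s) = 25 (G(r, s) = (-5)² = 25)
47035 - G(-83 - 1*(-38), 47) = 47035 - 1*25 = 47035 - 25 = 47010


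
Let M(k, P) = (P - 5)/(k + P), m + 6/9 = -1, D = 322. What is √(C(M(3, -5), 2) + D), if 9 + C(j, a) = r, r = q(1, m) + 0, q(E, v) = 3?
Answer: 2*√79 ≈ 17.776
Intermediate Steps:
m = -5/3 (m = -⅔ - 1 = -5/3 ≈ -1.6667)
M(k, P) = (-5 + P)/(P + k)
r = 3 (r = 3 + 0 = 3)
C(j, a) = -6 (C(j, a) = -9 + 3 = -6)
√(C(M(3, -5), 2) + D) = √(-6 + 322) = √316 = 2*√79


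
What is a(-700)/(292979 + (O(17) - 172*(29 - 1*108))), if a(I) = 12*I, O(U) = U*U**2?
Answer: -210/7787 ≈ -0.026968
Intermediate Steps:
O(U) = U**3
a(-700)/(292979 + (O(17) - 172*(29 - 1*108))) = (12*(-700))/(292979 + (17**3 - 172*(29 - 1*108))) = -8400/(292979 + (4913 - 172*(29 - 108))) = -8400/(292979 + (4913 - 172*(-79))) = -8400/(292979 + (4913 + 13588)) = -8400/(292979 + 18501) = -8400/311480 = -8400*1/311480 = -210/7787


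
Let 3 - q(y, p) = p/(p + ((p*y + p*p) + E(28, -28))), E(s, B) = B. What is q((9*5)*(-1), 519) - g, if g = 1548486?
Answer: -381696414570/246497 ≈ -1.5485e+6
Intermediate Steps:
q(y, p) = 3 - p/(-28 + p + p² + p*y) (q(y, p) = 3 - p/(p + ((p*y + p*p) - 28)) = 3 - p/(p + ((p*y + p²) - 28)) = 3 - p/(p + ((p² + p*y) - 28)) = 3 - p/(p + (-28 + p² + p*y)) = 3 - p/(-28 + p + p² + p*y))
q((9*5)*(-1), 519) - g = (-84 + 2*519 + 3*519² + 3*519*((9*5)*(-1)))/(-28 + 519 + 519² + 519*((9*5)*(-1))) - 1*1548486 = (-84 + 1038 + 3*269361 + 3*519*(45*(-1)))/(-28 + 519 + 269361 + 519*(45*(-1))) - 1548486 = (-84 + 1038 + 808083 + 3*519*(-45))/(-28 + 519 + 269361 + 519*(-45)) - 1548486 = (-84 + 1038 + 808083 - 70065)/(-28 + 519 + 269361 - 23355) - 1548486 = 738972/246497 - 1548486 = -381696414570/246497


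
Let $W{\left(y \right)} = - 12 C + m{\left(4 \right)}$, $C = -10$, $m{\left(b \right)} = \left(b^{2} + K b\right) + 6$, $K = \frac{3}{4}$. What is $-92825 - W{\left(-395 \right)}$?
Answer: $-92970$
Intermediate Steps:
$K = \frac{3}{4}$ ($K = 3 \cdot \frac{1}{4} = \frac{3}{4} \approx 0.75$)
$m{\left(b \right)} = 6 + b^{2} + \frac{3 b}{4}$ ($m{\left(b \right)} = \left(b^{2} + \frac{3 b}{4}\right) + 6 = 6 + b^{2} + \frac{3 b}{4}$)
$W{\left(y \right)} = 145$ ($W{\left(y \right)} = \left(-12\right) \left(-10\right) + \left(6 + 4^{2} + \frac{3}{4} \cdot 4\right) = 120 + \left(6 + 16 + 3\right) = 120 + 25 = 145$)
$-92825 - W{\left(-395 \right)} = -92825 - 145 = -92970$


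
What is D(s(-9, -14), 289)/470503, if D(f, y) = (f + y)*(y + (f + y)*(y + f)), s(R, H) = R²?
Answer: 50759930/470503 ≈ 107.88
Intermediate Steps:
D(f, y) = (f + y)*(y + (f + y)²) (D(f, y) = (f + y)*(y + (f + y)*(f + y)) = (f + y)*(y + (f + y)²))
D(s(-9, -14), 289)/470503 = (289² + (-9)²*289 + (-9)²*((-9)² + 289)² + 289*((-9)² + 289)²)/470503 = (83521 + 81*289 + 81*(81 + 289)² + 289*(81 + 289)²)*(1/470503) = (83521 + 23409 + 81*370² + 289*370²)*(1/470503) = (83521 + 23409 + 81*136900 + 289*136900)*(1/470503) = (83521 + 23409 + 11088900 + 39564100)*(1/470503) = 50759930*(1/470503) = 50759930/470503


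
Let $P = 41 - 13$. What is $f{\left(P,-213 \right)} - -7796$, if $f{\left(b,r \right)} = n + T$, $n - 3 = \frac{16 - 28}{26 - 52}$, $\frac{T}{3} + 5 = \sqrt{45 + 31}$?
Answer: $\frac{101198}{13} + 6 \sqrt{19} \approx 7810.6$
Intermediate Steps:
$P = 28$
$T = -15 + 6 \sqrt{19}$ ($T = -15 + 3 \sqrt{45 + 31} = -15 + 3 \sqrt{76} = -15 + 3 \cdot 2 \sqrt{19} = -15 + 6 \sqrt{19} \approx 11.153$)
$n = \frac{45}{13}$ ($n = 3 + \frac{16 - 28}{26 - 52} = 3 + \frac{16 - 28}{-26} = 3 + \left(16 - 28\right) \left(- \frac{1}{26}\right) = 3 - - \frac{6}{13} = 3 + \frac{6}{13} = \frac{45}{13} \approx 3.4615$)
$f{\left(b,r \right)} = - \frac{150}{13} + 6 \sqrt{19}$ ($f{\left(b,r \right)} = \frac{45}{13} - \left(15 - 6 \sqrt{19}\right) = - \frac{150}{13} + 6 \sqrt{19}$)
$f{\left(P,-213 \right)} - -7796 = \left(- \frac{150}{13} + 6 \sqrt{19}\right) - -7796 = \left(- \frac{150}{13} + 6 \sqrt{19}\right) + 7796 = \frac{101198}{13} + 6 \sqrt{19}$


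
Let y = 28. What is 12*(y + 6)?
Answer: 408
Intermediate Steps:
12*(y + 6) = 12*(28 + 6) = 12*34 = 408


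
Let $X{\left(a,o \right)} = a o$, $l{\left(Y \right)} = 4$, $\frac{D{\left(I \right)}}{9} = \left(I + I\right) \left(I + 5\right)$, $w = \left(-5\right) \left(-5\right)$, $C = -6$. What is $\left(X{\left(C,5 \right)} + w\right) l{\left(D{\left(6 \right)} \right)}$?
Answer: $-20$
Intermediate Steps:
$w = 25$
$D{\left(I \right)} = 18 I \left(5 + I\right)$ ($D{\left(I \right)} = 9 \left(I + I\right) \left(I + 5\right) = 9 \cdot 2 I \left(5 + I\right) = 18 I \left(5 + I\right)$)
$\left(X{\left(C,5 \right)} + w\right) l{\left(D{\left(6 \right)} \right)} = \left(\left(-6\right) 5 + 25\right) 4 = \left(-30 + 25\right) 4 = \left(-5\right) 4 = -20$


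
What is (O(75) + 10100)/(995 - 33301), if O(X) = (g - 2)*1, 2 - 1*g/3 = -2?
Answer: -5055/16153 ≈ -0.31294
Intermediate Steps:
g = 12 (g = 6 - 3*(-2) = 6 + 6 = 12)
O(X) = 10 (O(X) = (12 - 2)*1 = 10*1 = 10)
(O(75) + 10100)/(995 - 33301) = (10 + 10100)/(995 - 33301) = 10110/(-32306) = 10110*(-1/32306) = -5055/16153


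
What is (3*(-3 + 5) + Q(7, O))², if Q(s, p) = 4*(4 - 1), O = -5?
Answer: 324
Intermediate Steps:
Q(s, p) = 12 (Q(s, p) = 4*3 = 12)
(3*(-3 + 5) + Q(7, O))² = (3*(-3 + 5) + 12)² = (3*2 + 12)² = (6 + 12)² = 18² = 324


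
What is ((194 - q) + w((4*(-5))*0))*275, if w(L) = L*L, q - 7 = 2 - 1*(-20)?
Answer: 45375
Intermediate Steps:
q = 29 (q = 7 + (2 - 1*(-20)) = 7 + (2 + 20) = 7 + 22 = 29)
w(L) = L²
((194 - q) + w((4*(-5))*0))*275 = ((194 - 1*29) + ((4*(-5))*0)²)*275 = ((194 - 29) + (-20*0)²)*275 = (165 + 0²)*275 = (165 + 0)*275 = 165*275 = 45375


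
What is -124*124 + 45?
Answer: -15331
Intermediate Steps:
-124*124 + 45 = -15376 + 45 = -15331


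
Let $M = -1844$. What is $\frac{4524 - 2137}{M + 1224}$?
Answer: $- \frac{77}{20} \approx -3.85$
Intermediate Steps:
$\frac{4524 - 2137}{M + 1224} = \frac{4524 - 2137}{-1844 + 1224} = \frac{2387}{-620} = 2387 \left(- \frac{1}{620}\right) = - \frac{77}{20}$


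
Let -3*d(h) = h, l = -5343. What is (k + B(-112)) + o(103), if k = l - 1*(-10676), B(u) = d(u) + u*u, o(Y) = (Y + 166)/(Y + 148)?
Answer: 13490300/753 ≈ 17915.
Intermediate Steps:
o(Y) = (166 + Y)/(148 + Y)
d(h) = -h/3
B(u) = u² - u/3 (B(u) = -u/3 + u*u = -u/3 + u² = u² - u/3)
k = 5333 (k = -5343 - 1*(-10676) = -5343 + 10676 = 5333)
(k + B(-112)) + o(103) = (5333 - 112*(-⅓ - 112)) + (166 + 103)/(148 + 103) = (5333 - 112*(-337/3)) + 269/251 = (5333 + 37744/3) + (1/251)*269 = 53743/3 + 269/251 = 13490300/753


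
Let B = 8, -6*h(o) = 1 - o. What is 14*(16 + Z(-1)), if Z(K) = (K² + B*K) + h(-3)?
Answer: 350/3 ≈ 116.67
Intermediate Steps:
h(o) = -⅙ + o/6 (h(o) = -(1 - o)/6 = -⅙ + o/6)
Z(K) = -⅔ + K² + 8*K (Z(K) = (K² + 8*K) + (-⅙ + (⅙)*(-3)) = (K² + 8*K) + (-⅙ - ½) = (K² + 8*K) - ⅔ = -⅔ + K² + 8*K)
14*(16 + Z(-1)) = 14*(16 + (-⅔ + (-1)² + 8*(-1))) = 14*(16 + (-⅔ + 1 - 8)) = 14*(16 - 23/3) = 14*(25/3) = 350/3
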